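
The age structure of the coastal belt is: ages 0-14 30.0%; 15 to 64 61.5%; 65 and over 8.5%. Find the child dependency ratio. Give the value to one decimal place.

Youth dependency ratio = 30.0 / 61.5 × 100 = 48.8

Youth dependency ratio: 48.8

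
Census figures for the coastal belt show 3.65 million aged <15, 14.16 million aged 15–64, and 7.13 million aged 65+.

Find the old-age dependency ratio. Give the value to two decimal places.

Old-age dependency ratio = 7.13 / 14.16 × 100 = 50.35

Old-age dependency ratio: 50.35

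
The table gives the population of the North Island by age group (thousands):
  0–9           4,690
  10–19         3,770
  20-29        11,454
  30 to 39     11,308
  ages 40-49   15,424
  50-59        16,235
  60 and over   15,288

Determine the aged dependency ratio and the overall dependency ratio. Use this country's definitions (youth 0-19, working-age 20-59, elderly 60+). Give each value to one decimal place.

0–19: 4,690 + 3,770 = 8,460
20–59: 11,454 + 11,308 + 15,424 + 16,235 = 54,421
60+: 15,288
Old-age dependency ratio = 15,288 / 54,421 × 100 = 28.1
Total dependency ratio = (8,460 + 15,288) / 54,421 × 100 = 23,748 / 54,421 × 100 = 43.6

Old-age dependency ratio: 28.1
Total dependency ratio: 43.6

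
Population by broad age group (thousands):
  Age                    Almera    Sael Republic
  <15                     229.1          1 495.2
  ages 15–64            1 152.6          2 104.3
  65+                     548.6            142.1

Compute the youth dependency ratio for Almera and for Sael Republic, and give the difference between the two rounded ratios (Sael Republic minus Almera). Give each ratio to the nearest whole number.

Almera: 229.1 / 1 152.6 × 100 = 20
Sael Republic: 1 495.2 / 2 104.3 × 100 = 71

Almera: 20
Sael Republic: 71
Difference: +51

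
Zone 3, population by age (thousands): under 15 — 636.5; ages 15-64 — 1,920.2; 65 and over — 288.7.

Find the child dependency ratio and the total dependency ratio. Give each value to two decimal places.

Youth dependency ratio: 33.15
Total dependency ratio: 48.18

Youth dependency ratio = 636.5 / 1,920.2 × 100 = 33.15
Total dependency ratio = (636.5 + 288.7) / 1,920.2 × 100 = 925.2 / 1,920.2 × 100 = 48.18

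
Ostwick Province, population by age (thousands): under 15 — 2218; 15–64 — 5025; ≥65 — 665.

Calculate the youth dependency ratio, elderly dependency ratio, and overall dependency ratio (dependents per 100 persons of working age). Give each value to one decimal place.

Youth dependency ratio: 44.1
Old-age dependency ratio: 13.2
Total dependency ratio: 57.4

Youth dependency ratio = 2218 / 5025 × 100 = 44.1
Old-age dependency ratio = 665 / 5025 × 100 = 13.2
Total dependency ratio = (2218 + 665) / 5025 × 100 = 2883 / 5025 × 100 = 57.4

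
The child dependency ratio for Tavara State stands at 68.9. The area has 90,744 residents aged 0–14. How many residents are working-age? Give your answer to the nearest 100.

Youth dependency ratio = youth / working-age × 100
68.9 = 90,744 / W × 100
⇒ 131,700

Working-age: 131,700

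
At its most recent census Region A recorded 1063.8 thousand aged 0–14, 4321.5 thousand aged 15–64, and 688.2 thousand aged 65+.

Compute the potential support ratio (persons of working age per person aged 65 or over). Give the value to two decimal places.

Potential support ratio = 4321.5 / 688.2 = 6.28

Potential support ratio: 6.28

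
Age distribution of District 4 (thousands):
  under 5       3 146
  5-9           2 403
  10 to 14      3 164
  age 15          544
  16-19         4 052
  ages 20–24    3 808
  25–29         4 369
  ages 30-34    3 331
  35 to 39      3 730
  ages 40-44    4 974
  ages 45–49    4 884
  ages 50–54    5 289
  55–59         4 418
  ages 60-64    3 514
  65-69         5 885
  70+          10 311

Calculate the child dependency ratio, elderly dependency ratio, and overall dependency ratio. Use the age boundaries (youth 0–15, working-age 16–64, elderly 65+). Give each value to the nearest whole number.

Youth dependency ratio: 22
Old-age dependency ratio: 38
Total dependency ratio: 60

0–15: 3 146 + 2 403 + 3 164 + 544 = 9 257
16–64: 4 052 + 3 808 + 4 369 + 3 331 + 3 730 + 4 974 + 4 884 + 5 289 + 4 418 + 3 514 = 42 369
65+: 5 885 + 10 311 = 16 196
Youth dependency ratio = 9 257 / 42 369 × 100 = 22
Old-age dependency ratio = 16 196 / 42 369 × 100 = 38
Total dependency ratio = (9 257 + 16 196) / 42 369 × 100 = 25 453 / 42 369 × 100 = 60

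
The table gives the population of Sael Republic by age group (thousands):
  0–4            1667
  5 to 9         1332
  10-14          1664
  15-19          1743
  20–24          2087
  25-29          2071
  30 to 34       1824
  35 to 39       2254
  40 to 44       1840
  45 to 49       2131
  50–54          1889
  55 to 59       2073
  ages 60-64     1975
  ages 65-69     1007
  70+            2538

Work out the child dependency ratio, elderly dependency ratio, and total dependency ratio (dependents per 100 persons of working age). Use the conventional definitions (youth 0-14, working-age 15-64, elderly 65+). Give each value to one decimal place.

Youth dependency ratio: 23.4
Old-age dependency ratio: 17.8
Total dependency ratio: 41.3

0–14: 1667 + 1332 + 1664 = 4663
15–64: 1743 + 2087 + 2071 + 1824 + 2254 + 1840 + 2131 + 1889 + 2073 + 1975 = 19887
65+: 1007 + 2538 = 3545
Youth dependency ratio = 4663 / 19887 × 100 = 23.4
Old-age dependency ratio = 3545 / 19887 × 100 = 17.8
Total dependency ratio = (4663 + 3545) / 19887 × 100 = 8208 / 19887 × 100 = 41.3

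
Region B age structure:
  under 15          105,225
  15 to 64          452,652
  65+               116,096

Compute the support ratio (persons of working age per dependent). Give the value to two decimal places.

Support ratio: 2.05

Support ratio = 452,652 / (105,225 + 116,096) = 452,652 / 221,321 = 2.05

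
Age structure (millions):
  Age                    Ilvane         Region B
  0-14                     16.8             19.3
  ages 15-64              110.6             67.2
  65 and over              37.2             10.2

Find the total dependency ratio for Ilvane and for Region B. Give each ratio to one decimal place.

Ilvane: (16.8 + 37.2) / 110.6 × 100 = 54.0 / 110.6 × 100 = 48.8
Region B: (19.3 + 10.2) / 67.2 × 100 = 29.5 / 67.2 × 100 = 43.9

Ilvane: 48.8
Region B: 43.9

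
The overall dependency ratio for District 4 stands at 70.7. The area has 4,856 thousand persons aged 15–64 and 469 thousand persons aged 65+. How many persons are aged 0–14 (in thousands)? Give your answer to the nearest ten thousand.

Aged 0–14: 2,960

Total dependency ratio = (youth + elderly) / working-age × 100
70.7 = (Y + 469) / 4,856 × 100
⇒ 2,960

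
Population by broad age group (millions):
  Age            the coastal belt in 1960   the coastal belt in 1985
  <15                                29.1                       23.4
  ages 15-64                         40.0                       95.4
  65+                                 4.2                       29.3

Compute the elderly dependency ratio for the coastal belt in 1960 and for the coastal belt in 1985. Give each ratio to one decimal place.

the coastal belt in 1960: 4.2 / 40.0 × 100 = 10.5
the coastal belt in 1985: 29.3 / 95.4 × 100 = 30.7

the coastal belt in 1960: 10.5
the coastal belt in 1985: 30.7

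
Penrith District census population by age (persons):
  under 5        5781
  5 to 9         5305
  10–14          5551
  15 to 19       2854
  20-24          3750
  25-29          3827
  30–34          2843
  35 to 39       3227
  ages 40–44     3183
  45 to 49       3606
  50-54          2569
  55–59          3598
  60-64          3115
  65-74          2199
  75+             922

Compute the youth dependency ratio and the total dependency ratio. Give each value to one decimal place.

0–14: 5781 + 5305 + 5551 = 16637
15–64: 2854 + 3750 + 3827 + 2843 + 3227 + 3183 + 3606 + 2569 + 3598 + 3115 = 32572
65+: 2199 + 922 = 3121
Youth dependency ratio = 16637 / 32572 × 100 = 51.1
Total dependency ratio = (16637 + 3121) / 32572 × 100 = 19758 / 32572 × 100 = 60.7

Youth dependency ratio: 51.1
Total dependency ratio: 60.7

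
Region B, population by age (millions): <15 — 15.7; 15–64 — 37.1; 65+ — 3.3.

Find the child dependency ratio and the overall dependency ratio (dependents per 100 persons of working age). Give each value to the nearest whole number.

Youth dependency ratio: 42
Total dependency ratio: 51

Youth dependency ratio = 15.7 / 37.1 × 100 = 42
Total dependency ratio = (15.7 + 3.3) / 37.1 × 100 = 19.0 / 37.1 × 100 = 51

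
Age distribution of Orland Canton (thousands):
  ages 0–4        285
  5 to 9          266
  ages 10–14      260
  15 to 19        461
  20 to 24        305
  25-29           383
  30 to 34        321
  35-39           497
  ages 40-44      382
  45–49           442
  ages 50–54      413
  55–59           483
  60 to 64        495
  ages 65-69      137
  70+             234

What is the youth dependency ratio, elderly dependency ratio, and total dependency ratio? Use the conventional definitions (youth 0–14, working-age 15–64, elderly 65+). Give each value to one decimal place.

Youth dependency ratio: 19.4
Old-age dependency ratio: 8.9
Total dependency ratio: 28.3

0–14: 285 + 266 + 260 = 811
15–64: 461 + 305 + 383 + 321 + 497 + 382 + 442 + 413 + 483 + 495 = 4 182
65+: 137 + 234 = 371
Youth dependency ratio = 811 / 4 182 × 100 = 19.4
Old-age dependency ratio = 371 / 4 182 × 100 = 8.9
Total dependency ratio = (811 + 371) / 4 182 × 100 = 1 182 / 4 182 × 100 = 28.3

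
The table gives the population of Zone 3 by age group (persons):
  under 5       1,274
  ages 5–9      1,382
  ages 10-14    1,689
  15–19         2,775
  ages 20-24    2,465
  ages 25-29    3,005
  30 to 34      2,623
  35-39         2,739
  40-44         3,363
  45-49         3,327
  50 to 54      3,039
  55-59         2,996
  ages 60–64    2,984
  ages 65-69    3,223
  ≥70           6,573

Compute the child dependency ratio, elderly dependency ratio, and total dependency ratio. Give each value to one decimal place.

0–14: 1,274 + 1,382 + 1,689 = 4,345
15–64: 2,775 + 2,465 + 3,005 + 2,623 + 2,739 + 3,363 + 3,327 + 3,039 + 2,996 + 2,984 = 29,316
65+: 3,223 + 6,573 = 9,796
Youth dependency ratio = 4,345 / 29,316 × 100 = 14.8
Old-age dependency ratio = 9,796 / 29,316 × 100 = 33.4
Total dependency ratio = (4,345 + 9,796) / 29,316 × 100 = 14,141 / 29,316 × 100 = 48.2

Youth dependency ratio: 14.8
Old-age dependency ratio: 33.4
Total dependency ratio: 48.2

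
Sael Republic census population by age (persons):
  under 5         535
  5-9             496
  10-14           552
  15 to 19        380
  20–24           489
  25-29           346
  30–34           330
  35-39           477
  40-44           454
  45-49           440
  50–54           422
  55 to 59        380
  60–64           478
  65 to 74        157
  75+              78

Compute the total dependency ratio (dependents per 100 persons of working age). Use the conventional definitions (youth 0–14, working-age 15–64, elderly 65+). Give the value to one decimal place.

0–14: 535 + 496 + 552 = 1583
15–64: 380 + 489 + 346 + 330 + 477 + 454 + 440 + 422 + 380 + 478 = 4196
65+: 157 + 78 = 235
Total dependency ratio = (1583 + 235) / 4196 × 100 = 1818 / 4196 × 100 = 43.3

Total dependency ratio: 43.3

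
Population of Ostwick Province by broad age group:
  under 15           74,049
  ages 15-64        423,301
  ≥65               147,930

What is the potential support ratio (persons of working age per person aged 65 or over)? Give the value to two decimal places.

Potential support ratio: 2.86

Potential support ratio = 423,301 / 147,930 = 2.86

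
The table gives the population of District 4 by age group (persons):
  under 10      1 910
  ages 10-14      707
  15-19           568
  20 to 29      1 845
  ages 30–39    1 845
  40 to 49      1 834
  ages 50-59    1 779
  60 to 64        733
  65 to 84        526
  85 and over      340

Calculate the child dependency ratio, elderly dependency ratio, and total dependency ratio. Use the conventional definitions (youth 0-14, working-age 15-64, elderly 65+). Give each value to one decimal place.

Youth dependency ratio: 30.4
Old-age dependency ratio: 10.1
Total dependency ratio: 40.5

0–14: 1 910 + 707 = 2 617
15–64: 568 + 1 845 + 1 845 + 1 834 + 1 779 + 733 = 8 604
65+: 526 + 340 = 866
Youth dependency ratio = 2 617 / 8 604 × 100 = 30.4
Old-age dependency ratio = 866 / 8 604 × 100 = 10.1
Total dependency ratio = (2 617 + 866) / 8 604 × 100 = 3 483 / 8 604 × 100 = 40.5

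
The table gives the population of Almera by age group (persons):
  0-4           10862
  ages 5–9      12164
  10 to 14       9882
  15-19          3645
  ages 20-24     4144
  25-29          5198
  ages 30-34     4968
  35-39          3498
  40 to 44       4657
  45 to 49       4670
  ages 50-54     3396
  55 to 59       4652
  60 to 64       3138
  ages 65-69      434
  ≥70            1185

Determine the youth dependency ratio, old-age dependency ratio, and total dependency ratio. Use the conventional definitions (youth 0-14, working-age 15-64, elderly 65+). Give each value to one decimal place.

0–14: 10862 + 12164 + 9882 = 32908
15–64: 3645 + 4144 + 5198 + 4968 + 3498 + 4657 + 4670 + 3396 + 4652 + 3138 = 41966
65+: 434 + 1185 = 1619
Youth dependency ratio = 32908 / 41966 × 100 = 78.4
Old-age dependency ratio = 1619 / 41966 × 100 = 3.9
Total dependency ratio = (32908 + 1619) / 41966 × 100 = 34527 / 41966 × 100 = 82.3

Youth dependency ratio: 78.4
Old-age dependency ratio: 3.9
Total dependency ratio: 82.3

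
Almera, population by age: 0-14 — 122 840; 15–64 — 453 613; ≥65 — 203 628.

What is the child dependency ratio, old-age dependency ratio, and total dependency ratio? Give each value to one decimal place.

Youth dependency ratio = 122 840 / 453 613 × 100 = 27.1
Old-age dependency ratio = 203 628 / 453 613 × 100 = 44.9
Total dependency ratio = (122 840 + 203 628) / 453 613 × 100 = 326 468 / 453 613 × 100 = 72.0

Youth dependency ratio: 27.1
Old-age dependency ratio: 44.9
Total dependency ratio: 72.0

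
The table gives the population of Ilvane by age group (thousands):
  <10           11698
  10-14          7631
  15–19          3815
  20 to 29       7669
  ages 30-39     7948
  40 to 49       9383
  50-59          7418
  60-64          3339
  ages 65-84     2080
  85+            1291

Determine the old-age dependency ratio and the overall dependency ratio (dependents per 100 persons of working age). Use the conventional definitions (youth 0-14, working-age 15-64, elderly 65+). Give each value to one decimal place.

0–14: 11698 + 7631 = 19329
15–64: 3815 + 7669 + 7948 + 9383 + 7418 + 3339 = 39572
65+: 2080 + 1291 = 3371
Old-age dependency ratio = 3371 / 39572 × 100 = 8.5
Total dependency ratio = (19329 + 3371) / 39572 × 100 = 22700 / 39572 × 100 = 57.4

Old-age dependency ratio: 8.5
Total dependency ratio: 57.4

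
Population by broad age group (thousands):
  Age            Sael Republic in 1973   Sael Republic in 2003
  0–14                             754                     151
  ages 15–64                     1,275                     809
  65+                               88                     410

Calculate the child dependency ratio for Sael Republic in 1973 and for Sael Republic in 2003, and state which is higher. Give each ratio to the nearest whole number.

Sael Republic in 1973: 59
Sael Republic in 2003: 19
Higher: Sael Republic in 1973

Sael Republic in 1973: 754 / 1,275 × 100 = 59
Sael Republic in 2003: 151 / 809 × 100 = 19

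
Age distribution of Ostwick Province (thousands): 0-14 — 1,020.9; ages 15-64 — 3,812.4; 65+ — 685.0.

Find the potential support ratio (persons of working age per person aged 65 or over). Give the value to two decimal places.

Potential support ratio: 5.57

Potential support ratio = 3,812.4 / 685.0 = 5.57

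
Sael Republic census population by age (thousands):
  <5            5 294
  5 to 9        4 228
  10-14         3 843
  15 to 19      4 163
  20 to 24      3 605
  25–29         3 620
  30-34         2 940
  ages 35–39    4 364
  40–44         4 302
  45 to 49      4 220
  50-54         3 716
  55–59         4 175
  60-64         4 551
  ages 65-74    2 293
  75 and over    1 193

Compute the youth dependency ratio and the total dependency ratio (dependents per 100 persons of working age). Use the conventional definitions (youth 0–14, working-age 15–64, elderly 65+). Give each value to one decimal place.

0–14: 5 294 + 4 228 + 3 843 = 13 365
15–64: 4 163 + 3 605 + 3 620 + 2 940 + 4 364 + 4 302 + 4 220 + 3 716 + 4 175 + 4 551 = 39 656
65+: 2 293 + 1 193 = 3 486
Youth dependency ratio = 13 365 / 39 656 × 100 = 33.7
Total dependency ratio = (13 365 + 3 486) / 39 656 × 100 = 16 851 / 39 656 × 100 = 42.5

Youth dependency ratio: 33.7
Total dependency ratio: 42.5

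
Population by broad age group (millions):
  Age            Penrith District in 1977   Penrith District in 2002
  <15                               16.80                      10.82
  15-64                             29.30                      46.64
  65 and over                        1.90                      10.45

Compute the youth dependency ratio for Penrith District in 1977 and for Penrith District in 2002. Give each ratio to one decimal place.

Penrith District in 1977: 16.80 / 29.30 × 100 = 57.3
Penrith District in 2002: 10.82 / 46.64 × 100 = 23.2

Penrith District in 1977: 57.3
Penrith District in 2002: 23.2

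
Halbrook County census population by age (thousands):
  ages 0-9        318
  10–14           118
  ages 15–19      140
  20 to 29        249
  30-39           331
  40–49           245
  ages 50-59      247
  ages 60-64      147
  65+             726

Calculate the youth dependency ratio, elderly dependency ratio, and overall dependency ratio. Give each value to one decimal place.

0–14: 318 + 118 = 436
15–64: 140 + 249 + 331 + 245 + 247 + 147 = 1,359
65+: 726
Youth dependency ratio = 436 / 1,359 × 100 = 32.1
Old-age dependency ratio = 726 / 1,359 × 100 = 53.4
Total dependency ratio = (436 + 726) / 1,359 × 100 = 1,162 / 1,359 × 100 = 85.5

Youth dependency ratio: 32.1
Old-age dependency ratio: 53.4
Total dependency ratio: 85.5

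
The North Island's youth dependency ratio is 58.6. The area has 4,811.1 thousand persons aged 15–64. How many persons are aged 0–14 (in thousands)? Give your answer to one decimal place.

Youth dependency ratio = youth / working-age × 100
58.6 = Y / 4,811.1 × 100
⇒ 2,819.3

Aged 0–14: 2,819.3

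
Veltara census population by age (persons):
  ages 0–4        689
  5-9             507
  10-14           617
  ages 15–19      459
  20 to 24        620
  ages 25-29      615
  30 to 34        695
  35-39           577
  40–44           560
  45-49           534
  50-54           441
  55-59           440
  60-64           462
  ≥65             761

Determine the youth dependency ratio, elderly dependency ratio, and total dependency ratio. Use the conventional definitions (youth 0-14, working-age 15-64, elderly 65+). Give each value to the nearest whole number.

0–14: 689 + 507 + 617 = 1,813
15–64: 459 + 620 + 615 + 695 + 577 + 560 + 534 + 441 + 440 + 462 = 5,403
65+: 761
Youth dependency ratio = 1,813 / 5,403 × 100 = 34
Old-age dependency ratio = 761 / 5,403 × 100 = 14
Total dependency ratio = (1,813 + 761) / 5,403 × 100 = 2,574 / 5,403 × 100 = 48

Youth dependency ratio: 34
Old-age dependency ratio: 14
Total dependency ratio: 48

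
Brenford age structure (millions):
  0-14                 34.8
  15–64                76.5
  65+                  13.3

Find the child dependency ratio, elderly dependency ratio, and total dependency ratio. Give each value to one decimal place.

Youth dependency ratio: 45.5
Old-age dependency ratio: 17.4
Total dependency ratio: 62.9

Youth dependency ratio = 34.8 / 76.5 × 100 = 45.5
Old-age dependency ratio = 13.3 / 76.5 × 100 = 17.4
Total dependency ratio = (34.8 + 13.3) / 76.5 × 100 = 48.1 / 76.5 × 100 = 62.9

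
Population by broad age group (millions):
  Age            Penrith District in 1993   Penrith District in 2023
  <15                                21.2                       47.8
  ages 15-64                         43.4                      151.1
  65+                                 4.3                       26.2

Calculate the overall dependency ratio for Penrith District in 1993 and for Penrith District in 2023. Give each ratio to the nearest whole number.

Penrith District in 1993: (21.2 + 4.3) / 43.4 × 100 = 25.5 / 43.4 × 100 = 59
Penrith District in 2023: (47.8 + 26.2) / 151.1 × 100 = 74.0 / 151.1 × 100 = 49

Penrith District in 1993: 59
Penrith District in 2023: 49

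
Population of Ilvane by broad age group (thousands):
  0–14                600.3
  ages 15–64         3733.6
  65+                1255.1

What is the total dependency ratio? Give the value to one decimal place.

Total dependency ratio = (600.3 + 1255.1) / 3733.6 × 100 = 1855.4 / 3733.6 × 100 = 49.7

Total dependency ratio: 49.7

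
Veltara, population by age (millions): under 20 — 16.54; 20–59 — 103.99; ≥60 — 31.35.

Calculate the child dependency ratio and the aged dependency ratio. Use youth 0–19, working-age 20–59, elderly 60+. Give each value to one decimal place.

Youth dependency ratio: 15.9
Old-age dependency ratio: 30.1

Youth dependency ratio = 16.54 / 103.99 × 100 = 15.9
Old-age dependency ratio = 31.35 / 103.99 × 100 = 30.1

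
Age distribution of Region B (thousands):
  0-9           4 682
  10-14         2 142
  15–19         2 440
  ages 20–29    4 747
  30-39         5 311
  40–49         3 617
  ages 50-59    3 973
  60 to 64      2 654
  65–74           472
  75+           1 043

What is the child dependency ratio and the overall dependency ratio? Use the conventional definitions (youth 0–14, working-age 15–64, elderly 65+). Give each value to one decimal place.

0–14: 4 682 + 2 142 = 6 824
15–64: 2 440 + 4 747 + 5 311 + 3 617 + 3 973 + 2 654 = 22 742
65+: 472 + 1 043 = 1 515
Youth dependency ratio = 6 824 / 22 742 × 100 = 30.0
Total dependency ratio = (6 824 + 1 515) / 22 742 × 100 = 8 339 / 22 742 × 100 = 36.7

Youth dependency ratio: 30.0
Total dependency ratio: 36.7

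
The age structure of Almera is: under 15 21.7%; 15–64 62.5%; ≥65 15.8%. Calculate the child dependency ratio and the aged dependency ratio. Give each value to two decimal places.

Youth dependency ratio: 34.72
Old-age dependency ratio: 25.28

Youth dependency ratio = 21.7 / 62.5 × 100 = 34.72
Old-age dependency ratio = 15.8 / 62.5 × 100 = 25.28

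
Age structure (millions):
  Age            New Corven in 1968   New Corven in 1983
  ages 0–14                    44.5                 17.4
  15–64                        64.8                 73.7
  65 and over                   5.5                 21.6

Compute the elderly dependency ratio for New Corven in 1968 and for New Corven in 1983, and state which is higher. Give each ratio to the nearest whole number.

New Corven in 1968: 8
New Corven in 1983: 29
Higher: New Corven in 1983

New Corven in 1968: 5.5 / 64.8 × 100 = 8
New Corven in 1983: 21.6 / 73.7 × 100 = 29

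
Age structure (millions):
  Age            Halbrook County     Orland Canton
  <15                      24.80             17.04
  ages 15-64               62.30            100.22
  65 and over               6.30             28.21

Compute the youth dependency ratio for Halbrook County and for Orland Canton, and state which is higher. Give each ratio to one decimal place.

Halbrook County: 24.80 / 62.30 × 100 = 39.8
Orland Canton: 17.04 / 100.22 × 100 = 17.0

Halbrook County: 39.8
Orland Canton: 17.0
Higher: Halbrook County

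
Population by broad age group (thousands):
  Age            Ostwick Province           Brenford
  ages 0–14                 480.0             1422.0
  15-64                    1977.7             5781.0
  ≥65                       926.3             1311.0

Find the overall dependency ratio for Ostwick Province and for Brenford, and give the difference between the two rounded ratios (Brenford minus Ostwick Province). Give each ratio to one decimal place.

Ostwick Province: 71.1
Brenford: 47.3
Difference: -23.8

Ostwick Province: (480.0 + 926.3) / 1977.7 × 100 = 1406.3 / 1977.7 × 100 = 71.1
Brenford: (1422.0 + 1311.0) / 5781.0 × 100 = 2733.0 / 5781.0 × 100 = 47.3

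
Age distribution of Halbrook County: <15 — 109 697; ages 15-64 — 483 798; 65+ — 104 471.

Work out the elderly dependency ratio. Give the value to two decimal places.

Old-age dependency ratio: 21.59

Old-age dependency ratio = 104 471 / 483 798 × 100 = 21.59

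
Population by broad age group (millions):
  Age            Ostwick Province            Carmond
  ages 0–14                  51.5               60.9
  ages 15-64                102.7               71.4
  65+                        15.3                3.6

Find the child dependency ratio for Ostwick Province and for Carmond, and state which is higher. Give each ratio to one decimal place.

Ostwick Province: 51.5 / 102.7 × 100 = 50.1
Carmond: 60.9 / 71.4 × 100 = 85.3

Ostwick Province: 50.1
Carmond: 85.3
Higher: Carmond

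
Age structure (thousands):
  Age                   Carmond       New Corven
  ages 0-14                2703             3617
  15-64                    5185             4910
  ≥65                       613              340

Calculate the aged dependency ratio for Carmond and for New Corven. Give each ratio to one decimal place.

Carmond: 11.8
New Corven: 6.9

Carmond: 613 / 5185 × 100 = 11.8
New Corven: 340 / 4910 × 100 = 6.9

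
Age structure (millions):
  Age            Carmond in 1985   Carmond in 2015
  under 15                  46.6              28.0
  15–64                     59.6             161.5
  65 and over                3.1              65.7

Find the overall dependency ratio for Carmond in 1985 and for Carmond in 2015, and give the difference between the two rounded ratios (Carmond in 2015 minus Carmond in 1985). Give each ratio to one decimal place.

Carmond in 1985: 83.4
Carmond in 2015: 58.0
Difference: -25.4

Carmond in 1985: (46.6 + 3.1) / 59.6 × 100 = 49.7 / 59.6 × 100 = 83.4
Carmond in 2015: (28.0 + 65.7) / 161.5 × 100 = 93.7 / 161.5 × 100 = 58.0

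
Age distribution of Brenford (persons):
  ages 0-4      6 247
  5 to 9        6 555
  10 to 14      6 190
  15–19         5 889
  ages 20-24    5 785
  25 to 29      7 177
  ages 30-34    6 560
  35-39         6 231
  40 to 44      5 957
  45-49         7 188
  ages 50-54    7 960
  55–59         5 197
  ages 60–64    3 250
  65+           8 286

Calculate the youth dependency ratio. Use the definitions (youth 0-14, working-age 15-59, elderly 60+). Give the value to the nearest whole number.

0–14: 6 247 + 6 555 + 6 190 = 18 992
15–59: 5 889 + 5 785 + 7 177 + 6 560 + 6 231 + 5 957 + 7 188 + 7 960 + 5 197 = 57 944
60+: 3 250 + 8 286 = 11 536
Youth dependency ratio = 18 992 / 57 944 × 100 = 33

Youth dependency ratio: 33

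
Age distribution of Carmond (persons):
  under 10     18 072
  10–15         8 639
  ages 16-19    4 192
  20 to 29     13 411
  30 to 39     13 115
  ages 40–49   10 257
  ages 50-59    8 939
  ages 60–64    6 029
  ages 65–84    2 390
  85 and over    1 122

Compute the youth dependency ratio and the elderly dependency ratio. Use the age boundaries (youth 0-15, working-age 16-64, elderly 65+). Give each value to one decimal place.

Youth dependency ratio: 47.7
Old-age dependency ratio: 6.3

0–15: 18 072 + 8 639 = 26 711
16–64: 4 192 + 13 411 + 13 115 + 10 257 + 8 939 + 6 029 = 55 943
65+: 2 390 + 1 122 = 3 512
Youth dependency ratio = 26 711 / 55 943 × 100 = 47.7
Old-age dependency ratio = 3 512 / 55 943 × 100 = 6.3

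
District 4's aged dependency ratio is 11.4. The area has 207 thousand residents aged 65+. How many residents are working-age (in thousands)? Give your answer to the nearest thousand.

Old-age dependency ratio = elderly / working-age × 100
11.4 = 207 / W × 100
⇒ 1 816

Working-age: 1 816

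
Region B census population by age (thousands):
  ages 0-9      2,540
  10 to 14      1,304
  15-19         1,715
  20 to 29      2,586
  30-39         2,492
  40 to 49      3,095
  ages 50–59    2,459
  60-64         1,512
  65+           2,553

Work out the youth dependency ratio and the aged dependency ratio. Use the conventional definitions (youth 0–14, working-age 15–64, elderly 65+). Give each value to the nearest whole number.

Youth dependency ratio: 28
Old-age dependency ratio: 18

0–14: 2,540 + 1,304 = 3,844
15–64: 1,715 + 2,586 + 2,492 + 3,095 + 2,459 + 1,512 = 13,859
65+: 2,553
Youth dependency ratio = 3,844 / 13,859 × 100 = 28
Old-age dependency ratio = 2,553 / 13,859 × 100 = 18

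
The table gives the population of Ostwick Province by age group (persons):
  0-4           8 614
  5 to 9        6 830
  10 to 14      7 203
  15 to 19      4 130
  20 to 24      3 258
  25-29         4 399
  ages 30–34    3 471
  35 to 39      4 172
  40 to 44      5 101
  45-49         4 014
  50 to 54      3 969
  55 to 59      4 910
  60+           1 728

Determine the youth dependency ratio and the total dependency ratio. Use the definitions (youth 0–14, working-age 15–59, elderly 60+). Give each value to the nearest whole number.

0–14: 8 614 + 6 830 + 7 203 = 22 647
15–59: 4 130 + 3 258 + 4 399 + 3 471 + 4 172 + 5 101 + 4 014 + 3 969 + 4 910 = 37 424
60+: 1 728
Youth dependency ratio = 22 647 / 37 424 × 100 = 61
Total dependency ratio = (22 647 + 1 728) / 37 424 × 100 = 24 375 / 37 424 × 100 = 65

Youth dependency ratio: 61
Total dependency ratio: 65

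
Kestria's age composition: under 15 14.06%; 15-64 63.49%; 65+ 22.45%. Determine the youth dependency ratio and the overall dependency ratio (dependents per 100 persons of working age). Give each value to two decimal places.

Youth dependency ratio = 14.06 / 63.49 × 100 = 22.15
Total dependency ratio = (14.06 + 22.45) / 63.49 × 100 = 36.51 / 63.49 × 100 = 57.51

Youth dependency ratio: 22.15
Total dependency ratio: 57.51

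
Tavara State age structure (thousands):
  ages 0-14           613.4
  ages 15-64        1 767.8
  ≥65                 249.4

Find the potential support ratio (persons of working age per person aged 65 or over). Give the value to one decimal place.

Potential support ratio: 7.1

Potential support ratio = 1 767.8 / 249.4 = 7.1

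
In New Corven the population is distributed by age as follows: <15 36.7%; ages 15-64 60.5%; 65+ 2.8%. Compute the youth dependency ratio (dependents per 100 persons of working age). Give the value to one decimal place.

Youth dependency ratio = 36.7 / 60.5 × 100 = 60.7

Youth dependency ratio: 60.7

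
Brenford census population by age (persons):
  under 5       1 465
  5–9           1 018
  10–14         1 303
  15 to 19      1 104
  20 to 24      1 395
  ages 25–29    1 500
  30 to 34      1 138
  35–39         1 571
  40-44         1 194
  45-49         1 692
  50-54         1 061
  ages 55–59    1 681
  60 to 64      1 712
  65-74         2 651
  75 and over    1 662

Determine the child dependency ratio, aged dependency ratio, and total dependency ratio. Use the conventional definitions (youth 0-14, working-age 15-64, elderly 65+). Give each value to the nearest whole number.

Youth dependency ratio: 27
Old-age dependency ratio: 31
Total dependency ratio: 58

0–14: 1 465 + 1 018 + 1 303 = 3 786
15–64: 1 104 + 1 395 + 1 500 + 1 138 + 1 571 + 1 194 + 1 692 + 1 061 + 1 681 + 1 712 = 14 048
65+: 2 651 + 1 662 = 4 313
Youth dependency ratio = 3 786 / 14 048 × 100 = 27
Old-age dependency ratio = 4 313 / 14 048 × 100 = 31
Total dependency ratio = (3 786 + 4 313) / 14 048 × 100 = 8 099 / 14 048 × 100 = 58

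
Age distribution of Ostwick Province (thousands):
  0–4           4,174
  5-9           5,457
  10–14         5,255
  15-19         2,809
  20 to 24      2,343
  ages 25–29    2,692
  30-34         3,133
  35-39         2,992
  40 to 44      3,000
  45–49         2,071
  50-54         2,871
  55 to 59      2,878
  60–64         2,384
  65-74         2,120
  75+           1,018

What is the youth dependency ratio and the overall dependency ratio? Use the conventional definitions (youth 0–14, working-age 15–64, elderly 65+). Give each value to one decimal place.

0–14: 4,174 + 5,457 + 5,255 = 14,886
15–64: 2,809 + 2,343 + 2,692 + 3,133 + 2,992 + 3,000 + 2,071 + 2,871 + 2,878 + 2,384 = 27,173
65+: 2,120 + 1,018 = 3,138
Youth dependency ratio = 14,886 / 27,173 × 100 = 54.8
Total dependency ratio = (14,886 + 3,138) / 27,173 × 100 = 18,024 / 27,173 × 100 = 66.3

Youth dependency ratio: 54.8
Total dependency ratio: 66.3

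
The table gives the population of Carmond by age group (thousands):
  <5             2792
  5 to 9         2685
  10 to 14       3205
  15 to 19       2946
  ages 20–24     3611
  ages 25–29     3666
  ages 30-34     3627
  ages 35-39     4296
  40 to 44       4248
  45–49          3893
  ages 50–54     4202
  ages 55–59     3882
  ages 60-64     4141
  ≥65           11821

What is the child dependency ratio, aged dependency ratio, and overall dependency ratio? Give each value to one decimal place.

Youth dependency ratio: 22.5
Old-age dependency ratio: 30.7
Total dependency ratio: 53.2

0–14: 2792 + 2685 + 3205 = 8682
15–64: 2946 + 3611 + 3666 + 3627 + 4296 + 4248 + 3893 + 4202 + 3882 + 4141 = 38512
65+: 11821
Youth dependency ratio = 8682 / 38512 × 100 = 22.5
Old-age dependency ratio = 11821 / 38512 × 100 = 30.7
Total dependency ratio = (8682 + 11821) / 38512 × 100 = 20503 / 38512 × 100 = 53.2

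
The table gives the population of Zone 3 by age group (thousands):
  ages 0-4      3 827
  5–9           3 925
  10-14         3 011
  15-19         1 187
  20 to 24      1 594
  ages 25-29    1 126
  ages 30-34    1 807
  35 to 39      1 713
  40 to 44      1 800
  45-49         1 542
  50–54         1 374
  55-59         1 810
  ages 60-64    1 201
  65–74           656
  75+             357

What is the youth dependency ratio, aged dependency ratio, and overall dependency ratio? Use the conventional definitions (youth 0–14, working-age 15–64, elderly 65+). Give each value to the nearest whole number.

Youth dependency ratio: 71
Old-age dependency ratio: 7
Total dependency ratio: 78

0–14: 3 827 + 3 925 + 3 011 = 10 763
15–64: 1 187 + 1 594 + 1 126 + 1 807 + 1 713 + 1 800 + 1 542 + 1 374 + 1 810 + 1 201 = 15 154
65+: 656 + 357 = 1 013
Youth dependency ratio = 10 763 / 15 154 × 100 = 71
Old-age dependency ratio = 1 013 / 15 154 × 100 = 7
Total dependency ratio = (10 763 + 1 013) / 15 154 × 100 = 11 776 / 15 154 × 100 = 78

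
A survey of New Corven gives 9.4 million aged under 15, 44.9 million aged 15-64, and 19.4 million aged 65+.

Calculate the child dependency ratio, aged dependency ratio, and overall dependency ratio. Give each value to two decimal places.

Youth dependency ratio = 9.4 / 44.9 × 100 = 20.94
Old-age dependency ratio = 19.4 / 44.9 × 100 = 43.21
Total dependency ratio = (9.4 + 19.4) / 44.9 × 100 = 28.8 / 44.9 × 100 = 64.14

Youth dependency ratio: 20.94
Old-age dependency ratio: 43.21
Total dependency ratio: 64.14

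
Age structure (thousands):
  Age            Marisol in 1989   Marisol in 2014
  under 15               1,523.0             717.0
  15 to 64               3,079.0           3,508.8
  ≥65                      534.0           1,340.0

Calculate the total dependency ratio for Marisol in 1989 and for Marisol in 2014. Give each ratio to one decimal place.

Marisol in 1989: 66.8
Marisol in 2014: 58.6

Marisol in 1989: (1,523.0 + 534.0) / 3,079.0 × 100 = 2,057.0 / 3,079.0 × 100 = 66.8
Marisol in 2014: (717.0 + 1,340.0) / 3,508.8 × 100 = 2,057.0 / 3,508.8 × 100 = 58.6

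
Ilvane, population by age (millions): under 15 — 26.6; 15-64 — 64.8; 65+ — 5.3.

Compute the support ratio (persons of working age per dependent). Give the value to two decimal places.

Support ratio: 2.03

Support ratio = 64.8 / (26.6 + 5.3) = 64.8 / 31.9 = 2.03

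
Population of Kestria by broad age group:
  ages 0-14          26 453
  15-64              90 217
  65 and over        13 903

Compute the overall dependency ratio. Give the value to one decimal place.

Total dependency ratio = (26 453 + 13 903) / 90 217 × 100 = 40 356 / 90 217 × 100 = 44.7

Total dependency ratio: 44.7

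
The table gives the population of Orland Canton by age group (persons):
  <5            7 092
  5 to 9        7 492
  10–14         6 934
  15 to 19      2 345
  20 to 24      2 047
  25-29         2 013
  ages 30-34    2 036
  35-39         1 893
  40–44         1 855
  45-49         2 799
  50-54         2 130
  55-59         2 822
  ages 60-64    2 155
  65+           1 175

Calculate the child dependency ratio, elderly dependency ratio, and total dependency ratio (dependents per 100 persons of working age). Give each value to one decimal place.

0–14: 7 092 + 7 492 + 6 934 = 21 518
15–64: 2 345 + 2 047 + 2 013 + 2 036 + 1 893 + 1 855 + 2 799 + 2 130 + 2 822 + 2 155 = 22 095
65+: 1 175
Youth dependency ratio = 21 518 / 22 095 × 100 = 97.4
Old-age dependency ratio = 1 175 / 22 095 × 100 = 5.3
Total dependency ratio = (21 518 + 1 175) / 22 095 × 100 = 22 693 / 22 095 × 100 = 102.7

Youth dependency ratio: 97.4
Old-age dependency ratio: 5.3
Total dependency ratio: 102.7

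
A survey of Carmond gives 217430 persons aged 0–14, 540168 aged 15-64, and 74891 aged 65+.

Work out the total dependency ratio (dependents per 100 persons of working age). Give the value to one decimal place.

Total dependency ratio = (217430 + 74891) / 540168 × 100 = 292321 / 540168 × 100 = 54.1

Total dependency ratio: 54.1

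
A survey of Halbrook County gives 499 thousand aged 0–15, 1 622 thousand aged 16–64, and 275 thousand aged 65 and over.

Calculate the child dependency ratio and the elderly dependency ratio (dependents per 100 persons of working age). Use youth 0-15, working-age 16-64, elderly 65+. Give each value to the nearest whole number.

Youth dependency ratio = 499 / 1 622 × 100 = 31
Old-age dependency ratio = 275 / 1 622 × 100 = 17

Youth dependency ratio: 31
Old-age dependency ratio: 17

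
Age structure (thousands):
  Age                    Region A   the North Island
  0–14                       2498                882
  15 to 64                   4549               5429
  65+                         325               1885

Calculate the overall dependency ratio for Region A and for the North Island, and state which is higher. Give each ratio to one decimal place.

Region A: 62.1
the North Island: 51.0
Higher: Region A

Region A: (2498 + 325) / 4549 × 100 = 2823 / 4549 × 100 = 62.1
the North Island: (882 + 1885) / 5429 × 100 = 2767 / 5429 × 100 = 51.0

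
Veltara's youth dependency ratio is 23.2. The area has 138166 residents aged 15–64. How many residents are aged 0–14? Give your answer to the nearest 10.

Youth dependency ratio = youth / working-age × 100
23.2 = Y / 138166 × 100
⇒ 32050

Aged 0–14: 32050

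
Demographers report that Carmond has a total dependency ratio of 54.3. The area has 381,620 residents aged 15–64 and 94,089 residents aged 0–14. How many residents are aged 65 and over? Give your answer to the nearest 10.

Aged 65 and over: 113,130

Total dependency ratio = (youth + elderly) / working-age × 100
54.3 = (94,089 + E) / 381,620 × 100
⇒ 113,130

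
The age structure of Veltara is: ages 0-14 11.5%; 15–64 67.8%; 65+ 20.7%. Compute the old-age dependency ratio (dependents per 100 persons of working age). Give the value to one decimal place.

Old-age dependency ratio: 30.5

Old-age dependency ratio = 20.7 / 67.8 × 100 = 30.5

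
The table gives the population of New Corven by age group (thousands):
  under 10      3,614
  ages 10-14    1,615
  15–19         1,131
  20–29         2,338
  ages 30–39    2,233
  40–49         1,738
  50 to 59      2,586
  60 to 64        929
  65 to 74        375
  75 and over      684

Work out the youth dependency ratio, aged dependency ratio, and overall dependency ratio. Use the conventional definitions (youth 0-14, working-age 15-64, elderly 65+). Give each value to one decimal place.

Youth dependency ratio: 47.7
Old-age dependency ratio: 9.7
Total dependency ratio: 57.4

0–14: 3,614 + 1,615 = 5,229
15–64: 1,131 + 2,338 + 2,233 + 1,738 + 2,586 + 929 = 10,955
65+: 375 + 684 = 1,059
Youth dependency ratio = 5,229 / 10,955 × 100 = 47.7
Old-age dependency ratio = 1,059 / 10,955 × 100 = 9.7
Total dependency ratio = (5,229 + 1,059) / 10,955 × 100 = 6,288 / 10,955 × 100 = 57.4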